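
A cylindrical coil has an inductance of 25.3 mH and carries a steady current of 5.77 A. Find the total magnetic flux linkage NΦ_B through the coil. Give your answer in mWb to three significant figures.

NΦ_B ≈ 146 mWb

From L = NΦ_B/I, the flux linkage is NΦ_B = LI.
NΦ_B = (2.530×10^-2 H)(5.77 A) = 0.146 Wb.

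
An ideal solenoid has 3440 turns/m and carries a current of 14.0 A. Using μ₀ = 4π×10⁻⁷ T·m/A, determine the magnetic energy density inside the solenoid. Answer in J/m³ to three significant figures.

B = μ₀nI = (4π×10⁻⁷)(3.440×10^3)(14.0) = 6.052×10^-2 T.
u = B²/(2μ₀) = (6.052×10^-2)²/(2×4π×10⁻⁷) = 1.457×10^3 J/m³.

u ≈ 1460 J/m³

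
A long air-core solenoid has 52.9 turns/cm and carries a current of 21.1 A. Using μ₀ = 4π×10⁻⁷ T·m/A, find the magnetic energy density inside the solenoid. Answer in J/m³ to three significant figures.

u ≈ 7830 J/m³

B = μ₀nI = (4π×10⁻⁷)(5.290×10^3)(21.1) = 0.1403 T.
u = B²/(2μ₀) = (0.1403)²/(2×4π×10⁻⁷) = 7.828×10^3 J/m³.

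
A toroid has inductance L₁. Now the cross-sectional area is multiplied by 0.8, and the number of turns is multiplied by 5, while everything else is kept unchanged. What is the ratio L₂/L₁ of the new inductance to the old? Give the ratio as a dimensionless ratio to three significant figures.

L₂/L₁ = 20.0

For a toroid, L ∝ μᵣN²A/R.
L₂/L₁ = (0.8) × (5)^2 = 20.0.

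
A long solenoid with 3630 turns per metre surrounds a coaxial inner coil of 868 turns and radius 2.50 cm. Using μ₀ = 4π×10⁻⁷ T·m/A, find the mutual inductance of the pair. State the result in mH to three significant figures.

The outer solenoid produces a uniform field B₁ = μ₀n₁I₁ across the inner coil,
so the flux linkage is N₂Φ = N₂B₁A₂ = μ₀n₁N₂A₂·I₁, giving M = μ₀n₁N₂A₂.
A₂ = πr² = π(2.500×10^-2 m)² = 1.963×10^-3 m².
M = (4π×10⁻⁷)(3630)(868)(1.963×10^-3) = 7.774×10^-3 H.

M ≈ 7.77 mH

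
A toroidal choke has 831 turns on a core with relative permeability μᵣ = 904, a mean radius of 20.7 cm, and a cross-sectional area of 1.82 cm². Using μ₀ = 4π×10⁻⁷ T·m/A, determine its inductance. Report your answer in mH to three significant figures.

L ≈ 110 mH

For a thin toroid, L = μ₀μᵣN²A/(2πR).
L = (4π×10⁻⁷)(904)(831)²(1.820×10^-4) / (2π×0.207 m) = 0.1098 H.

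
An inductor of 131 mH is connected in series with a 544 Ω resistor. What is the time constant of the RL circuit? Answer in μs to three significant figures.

τ ≈ 241 μs

τ = L/R = (0.131 H)/(544 Ω) = 2.408×10^-4 s.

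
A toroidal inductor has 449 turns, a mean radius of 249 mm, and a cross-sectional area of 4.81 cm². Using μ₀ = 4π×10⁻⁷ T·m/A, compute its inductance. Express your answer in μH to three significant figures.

For a thin toroid, L = μ₀N²A/(2πR).
L = (4π×10⁻⁷)(449)²(4.810×10^-4) / (2π×0.249 m) = 7.789×10^-5 H.

L ≈ 77.9 μH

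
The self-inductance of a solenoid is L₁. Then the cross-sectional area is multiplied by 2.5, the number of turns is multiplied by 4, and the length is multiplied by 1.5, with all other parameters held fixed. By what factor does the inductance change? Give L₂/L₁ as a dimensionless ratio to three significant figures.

L₂/L₁ = 26.7

For a solenoid, L ∝ μᵣN²A/ℓ.
L₂/L₁ = (2.5) × (4)^2 × (1.5)^-1 = 26.7.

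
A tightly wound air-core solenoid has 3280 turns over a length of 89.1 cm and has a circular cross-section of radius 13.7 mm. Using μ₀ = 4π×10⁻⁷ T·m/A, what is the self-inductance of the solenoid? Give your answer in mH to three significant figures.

A = πr² = π(1.370×10^-2 m)² = 5.896×10^-4 m².
For a long solenoid, L = μ₀N²A/ℓ.
L = (4π×10⁻⁷)(3280)²(5.896×10^-4)/(0.891 m) = 8.947×10^-3 H.

L ≈ 8.95 mH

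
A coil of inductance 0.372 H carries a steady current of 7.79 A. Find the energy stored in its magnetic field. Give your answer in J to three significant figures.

Stored magnetic energy: U = ½LI².
U = ½(0.372 H)(7.79 A)² = 11.29 J.

U ≈ 11.3 J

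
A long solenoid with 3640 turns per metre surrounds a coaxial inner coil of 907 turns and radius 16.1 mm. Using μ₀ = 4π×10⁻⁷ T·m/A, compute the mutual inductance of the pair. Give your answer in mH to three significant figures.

M ≈ 3.38 mH

The outer solenoid produces a uniform field B₁ = μ₀n₁I₁ across the inner coil,
so the flux linkage is N₂Φ = N₂B₁A₂ = μ₀n₁N₂A₂·I₁, giving M = μ₀n₁N₂A₂.
A₂ = πr² = π(1.610×10^-2 m)² = 8.143×10^-4 m².
M = (4π×10⁻⁷)(3640)(907)(8.143×10^-4) = 3.378×10^-3 H.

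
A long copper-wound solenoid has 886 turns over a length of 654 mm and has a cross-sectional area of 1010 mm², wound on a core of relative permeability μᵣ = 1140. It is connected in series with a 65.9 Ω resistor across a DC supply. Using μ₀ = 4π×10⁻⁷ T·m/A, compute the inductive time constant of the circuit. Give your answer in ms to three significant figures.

A = 1010 mm² = 1.010×10^-3 m².
L = μ₀μᵣN²A/ℓ = (4π×10⁻⁷)(1140)(886)²(1.010×10^-3)/(0.654) = 1.737 H.
τ = L/R = (1.737)/(65.9) = 2.635×10^-2 s.

τ ≈ 26.4 ms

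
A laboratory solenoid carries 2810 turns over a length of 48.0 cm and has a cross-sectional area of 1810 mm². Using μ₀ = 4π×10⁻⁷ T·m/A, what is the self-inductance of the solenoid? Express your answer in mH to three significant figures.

L ≈ 37.4 mH

A = 1810 mm² = 1.810×10^-3 m².
For a long solenoid, L = μ₀N²A/ℓ.
L = (4π×10⁻⁷)(2810)²(1.810×10^-3)/(0.48 m) = 3.742×10^-2 H.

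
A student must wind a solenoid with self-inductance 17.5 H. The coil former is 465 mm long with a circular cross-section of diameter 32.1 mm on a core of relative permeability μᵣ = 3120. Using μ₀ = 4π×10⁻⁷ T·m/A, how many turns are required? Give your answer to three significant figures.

A = π(d/2)² = π(1.605×10^-2 m)² = 8.093×10^-4 m².
From L = μ₀μᵣN²A/ℓ, N = √(Lℓ / (μ₀μᵣA)).
N = √[(17.5)(0.465) / ((4π×10⁻⁷)(3120)×8.093×10^-4)] = √(2.5646×10^6) ≈ 1601.4.

N ≈ 1600 turns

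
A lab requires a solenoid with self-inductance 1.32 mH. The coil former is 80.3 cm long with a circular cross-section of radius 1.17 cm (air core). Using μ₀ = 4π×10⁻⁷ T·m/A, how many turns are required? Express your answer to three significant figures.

A = πr² = π(1.170×10^-2 m)² = 4.301×10^-4 m².
From L = μ₀N²A/ℓ, N = √(Lℓ / (μ₀A)).
N = √[(1.320×10^-3)(0.803) / ((4π×10⁻⁷)×4.301×10^-4)] = √(1.961×10^6) ≈ 1400.5.

N ≈ 1400 turns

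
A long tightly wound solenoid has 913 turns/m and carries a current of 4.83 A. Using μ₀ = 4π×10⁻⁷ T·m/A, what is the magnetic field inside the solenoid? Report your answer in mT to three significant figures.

Inside a long solenoid, B = μ₀nI.
B = (4π×10⁻⁷)(913 m⁻¹)(4.83 A) = 5.542×10^-3 T.

B ≈ 5.54 mT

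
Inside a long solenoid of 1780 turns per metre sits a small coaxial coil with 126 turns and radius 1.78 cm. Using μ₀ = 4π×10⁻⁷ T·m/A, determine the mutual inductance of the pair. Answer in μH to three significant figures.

M ≈ 281 μH

The outer solenoid produces a uniform field B₁ = μ₀n₁I₁ across the inner coil,
so the flux linkage is N₂Φ = N₂B₁A₂ = μ₀n₁N₂A₂·I₁, giving M = μ₀n₁N₂A₂.
A₂ = πr² = π(1.780×10^-2 m)² = 9.954×10^-4 m².
M = (4π×10⁻⁷)(1780)(126)(9.954×10^-4) = 2.805×10^-4 H.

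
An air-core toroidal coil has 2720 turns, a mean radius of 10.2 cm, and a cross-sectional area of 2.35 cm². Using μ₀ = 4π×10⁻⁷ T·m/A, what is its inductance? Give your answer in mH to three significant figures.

For a thin toroid, L = μ₀N²A/(2πR).
L = (4π×10⁻⁷)(2720)²(2.350×10^-4) / (2π×0.102 m) = 3.409×10^-3 H.

L ≈ 3.41 mH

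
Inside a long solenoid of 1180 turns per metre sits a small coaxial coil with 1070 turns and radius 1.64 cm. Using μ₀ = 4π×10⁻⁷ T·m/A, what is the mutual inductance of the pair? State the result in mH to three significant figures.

M ≈ 1.34 mH

The outer solenoid produces a uniform field B₁ = μ₀n₁I₁ across the inner coil,
so the flux linkage is N₂Φ = N₂B₁A₂ = μ₀n₁N₂A₂·I₁, giving M = μ₀n₁N₂A₂.
A₂ = πr² = π(1.640×10^-2 m)² = 8.450×10^-4 m².
M = (4π×10⁻⁷)(1180)(1070)(8.450×10^-4) = 1.341×10^-3 H.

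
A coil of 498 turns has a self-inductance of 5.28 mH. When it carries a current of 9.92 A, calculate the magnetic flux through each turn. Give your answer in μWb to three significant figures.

From L = NΦ_B/I, the flux per turn is Φ_B = LI/N.
Φ_B = (5.280×10^-3 H)(9.92 A)/498 = 1.052×10^-4 Wb.

Φ_B ≈ 105 μWb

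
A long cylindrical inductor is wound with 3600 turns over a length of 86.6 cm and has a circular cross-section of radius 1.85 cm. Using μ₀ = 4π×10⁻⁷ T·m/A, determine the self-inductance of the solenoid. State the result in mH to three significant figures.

L ≈ 20.2 mH

A = πr² = π(1.850×10^-2 m)² = 1.075×10^-3 m².
For a long solenoid, L = μ₀N²A/ℓ.
L = (4π×10⁻⁷)(3600)²(1.075×10^-3)/(0.866 m) = 2.022×10^-2 H.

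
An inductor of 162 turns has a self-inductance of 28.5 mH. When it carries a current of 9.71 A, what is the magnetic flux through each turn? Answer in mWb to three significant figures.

Φ_B ≈ 1.71 mWb

From L = NΦ_B/I, the flux per turn is Φ_B = LI/N.
Φ_B = (2.850×10^-2 H)(9.71 A)/162 = 1.708×10^-3 Wb.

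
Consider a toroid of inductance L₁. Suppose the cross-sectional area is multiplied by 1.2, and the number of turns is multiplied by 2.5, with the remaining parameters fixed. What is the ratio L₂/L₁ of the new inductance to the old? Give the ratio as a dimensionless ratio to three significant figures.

For a toroid, L ∝ μᵣN²A/R.
L₂/L₁ = (1.2) × (2.5)^2 = 7.50.

L₂/L₁ = 7.50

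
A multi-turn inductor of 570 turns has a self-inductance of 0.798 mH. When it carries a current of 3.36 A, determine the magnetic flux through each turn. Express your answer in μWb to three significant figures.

Φ_B ≈ 4.70 μWb

From L = NΦ_B/I, the flux per turn is Φ_B = LI/N.
Φ_B = (7.980×10^-4 H)(3.36 A)/570 = 4.704×10^-6 Wb.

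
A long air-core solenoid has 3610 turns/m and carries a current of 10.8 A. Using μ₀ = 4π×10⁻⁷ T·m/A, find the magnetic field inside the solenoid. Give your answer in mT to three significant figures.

B ≈ 49.0 mT

Inside a long solenoid, B = μ₀nI.
B = (4π×10⁻⁷)(3.610×10^3 m⁻¹)(10.8 A) = 4.899×10^-2 T.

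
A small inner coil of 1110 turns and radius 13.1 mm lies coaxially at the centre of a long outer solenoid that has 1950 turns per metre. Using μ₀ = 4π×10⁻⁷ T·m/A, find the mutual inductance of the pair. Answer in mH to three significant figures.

M ≈ 1.47 mH

The outer solenoid produces a uniform field B₁ = μ₀n₁I₁ across the inner coil,
so the flux linkage is N₂Φ = N₂B₁A₂ = μ₀n₁N₂A₂·I₁, giving M = μ₀n₁N₂A₂.
A₂ = πr² = π(1.310×10^-2 m)² = 5.391×10^-4 m².
M = (4π×10⁻⁷)(1950)(1110)(5.391×10^-4) = 1.466×10^-3 H.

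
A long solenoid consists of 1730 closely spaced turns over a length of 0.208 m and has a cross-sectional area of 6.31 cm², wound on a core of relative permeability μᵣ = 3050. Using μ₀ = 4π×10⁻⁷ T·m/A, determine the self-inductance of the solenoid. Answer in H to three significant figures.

A = 6.31 cm² = 6.310×10^-4 m².
For a long solenoid, L = μ₀μᵣN²A/ℓ.
L = (4π×10⁻⁷)(3050)(1730)²(6.310×10^-4)/(0.208 m) = 34.8 H.

L ≈ 34.8 H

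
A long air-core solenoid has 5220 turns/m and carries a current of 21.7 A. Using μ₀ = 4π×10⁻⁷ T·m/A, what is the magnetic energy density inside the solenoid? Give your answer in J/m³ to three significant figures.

B = μ₀nI = (4π×10⁻⁷)(5.220×10^3)(21.7) = 0.1423 T.
u = B²/(2μ₀) = (0.1423)²/(2×4π×10⁻⁷) = 8.062×10^3 J/m³.

u ≈ 8060 J/m³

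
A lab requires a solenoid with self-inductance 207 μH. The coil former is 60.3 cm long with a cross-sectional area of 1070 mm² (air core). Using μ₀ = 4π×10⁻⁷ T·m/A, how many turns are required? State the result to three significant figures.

A = 1070 mm² = 1.070×10^-3 m².
From L = μ₀N²A/ℓ, N = √(Lℓ / (μ₀A)).
N = √[(2.070×10^-4)(0.603) / ((4π×10⁻⁷)×1.070×10^-3)] = √(9.283×10^4) ≈ 304.7.

N ≈ 305 turns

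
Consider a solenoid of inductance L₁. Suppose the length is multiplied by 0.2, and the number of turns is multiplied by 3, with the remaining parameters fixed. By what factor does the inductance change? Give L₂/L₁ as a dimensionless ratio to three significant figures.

For a solenoid, L ∝ μᵣN²A/ℓ.
L₂/L₁ = (0.2)^-1 × (3)^2 = 45.0.

L₂/L₁ = 45.0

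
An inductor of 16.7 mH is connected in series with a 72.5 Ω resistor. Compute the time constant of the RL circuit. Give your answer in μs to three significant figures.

τ = L/R = (1.670×10^-2 H)/(72.5 Ω) = 2.303×10^-4 s.

τ ≈ 230 μs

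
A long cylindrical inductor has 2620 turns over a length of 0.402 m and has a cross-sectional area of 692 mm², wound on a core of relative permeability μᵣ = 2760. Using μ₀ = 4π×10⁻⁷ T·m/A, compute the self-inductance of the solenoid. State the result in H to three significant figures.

L ≈ 41.0 H

A = 692 mm² = 6.920×10^-4 m².
For a long solenoid, L = μ₀μᵣN²A/ℓ.
L = (4π×10⁻⁷)(2760)(2620)²(6.920×10^-4)/(0.402 m) = 40.98 H.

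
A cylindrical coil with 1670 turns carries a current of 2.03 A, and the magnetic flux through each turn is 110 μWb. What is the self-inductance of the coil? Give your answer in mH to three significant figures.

Self-inductance is defined by L = NΦ_B/I (flux linkage over current).
L = (1670)(1.100×10^-4 Wb)/(2.03 A) = 9.049×10^-2 H.

L ≈ 90.5 mH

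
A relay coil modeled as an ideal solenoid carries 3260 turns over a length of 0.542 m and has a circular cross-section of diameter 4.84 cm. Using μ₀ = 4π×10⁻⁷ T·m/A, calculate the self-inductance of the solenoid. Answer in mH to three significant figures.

L ≈ 45.3 mH

A = π(d/2)² = π(2.420×10^-2 m)² = 1.840×10^-3 m².
For a long solenoid, L = μ₀N²A/ℓ.
L = (4π×10⁻⁷)(3260)²(1.840×10^-3)/(0.542 m) = 4.533×10^-2 H.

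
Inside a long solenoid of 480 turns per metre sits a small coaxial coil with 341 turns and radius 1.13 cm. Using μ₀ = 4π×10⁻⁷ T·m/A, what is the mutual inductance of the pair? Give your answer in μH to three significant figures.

The outer solenoid produces a uniform field B₁ = μ₀n₁I₁ across the inner coil,
so the flux linkage is N₂Φ = N₂B₁A₂ = μ₀n₁N₂A₂·I₁, giving M = μ₀n₁N₂A₂.
A₂ = πr² = π(1.130×10^-2 m)² = 4.011×10^-4 m².
M = (4π×10⁻⁷)(480)(341)(4.011×10^-4) = 8.251×10^-5 H.

M ≈ 82.5 μH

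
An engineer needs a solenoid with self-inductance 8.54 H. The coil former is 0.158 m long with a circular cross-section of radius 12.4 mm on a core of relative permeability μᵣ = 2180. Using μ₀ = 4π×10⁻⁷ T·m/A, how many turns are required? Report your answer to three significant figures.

A = πr² = π(1.240×10^-2 m)² = 4.831×10^-4 m².
From L = μ₀μᵣN²A/ℓ, N = √(Lℓ / (μ₀μᵣA)).
N = √[(8.54)(0.158) / ((4π×10⁻⁷)(2180)×4.831×10^-4)] = √(1.020×10^6) ≈ 1009.8.

N ≈ 1010 turns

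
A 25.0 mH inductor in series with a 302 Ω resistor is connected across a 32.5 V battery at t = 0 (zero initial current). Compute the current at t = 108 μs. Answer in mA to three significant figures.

I ≈ 78.4 mA

τ = L/R = 2.500×10^-2/302 = 8.278×10^-5 s; final current I_∞ = ε/R = 32.5/302 = 0.1076 A.
I(t) = I_∞(1 − e^(−t/τ)) with t/τ = 1.305.
I = (0.1076)(1 − e^(−1.305)) = 7.842×10^-2 A.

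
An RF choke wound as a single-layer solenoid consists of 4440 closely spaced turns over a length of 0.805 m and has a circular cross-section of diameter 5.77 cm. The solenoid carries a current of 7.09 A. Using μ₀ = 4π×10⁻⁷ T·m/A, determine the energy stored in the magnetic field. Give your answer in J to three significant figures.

A = π(d/2)² = π(2.885×10^-2 m)² = 2.6148×10^-3 m².
L = μ₀N²A/ℓ = (4π×10⁻⁷)(4440)²(2.6148×10^-3)/(0.805) = 8.047×10^-2 H.
U = ½LI² = ½(8.047×10^-2)(7.09)² = 2.022 J.

U ≈ 2.02 J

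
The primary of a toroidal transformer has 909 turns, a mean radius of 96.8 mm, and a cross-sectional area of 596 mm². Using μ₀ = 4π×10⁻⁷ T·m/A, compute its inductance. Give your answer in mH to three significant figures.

For a thin toroid, L = μ₀N²A/(2πR).
L = (4π×10⁻⁷)(909)²(5.960×10^-4) / (2π×9.680×10^-2 m) = 1.017×10^-3 H.

L ≈ 1.02 mH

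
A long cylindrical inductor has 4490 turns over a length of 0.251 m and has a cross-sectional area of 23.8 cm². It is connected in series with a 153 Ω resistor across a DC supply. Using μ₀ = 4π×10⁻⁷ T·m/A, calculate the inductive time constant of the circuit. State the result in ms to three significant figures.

τ ≈ 1.57 ms

A = 23.8 cm² = 2.380×10^-3 m².
L = μ₀N²A/ℓ = (4π×10⁻⁷)(4490)²(2.380×10^-3)/(0.251) = 0.2402 H.
τ = L/R = (0.2402)/(153) = 1.570×10^-3 s.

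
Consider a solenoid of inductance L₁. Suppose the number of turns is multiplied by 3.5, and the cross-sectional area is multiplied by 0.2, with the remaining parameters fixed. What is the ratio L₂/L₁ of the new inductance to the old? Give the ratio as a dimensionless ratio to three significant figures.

L₂/L₁ = 2.45

For a solenoid, L ∝ μᵣN²A/ℓ.
L₂/L₁ = (3.5)^2 × (0.2) = 2.45.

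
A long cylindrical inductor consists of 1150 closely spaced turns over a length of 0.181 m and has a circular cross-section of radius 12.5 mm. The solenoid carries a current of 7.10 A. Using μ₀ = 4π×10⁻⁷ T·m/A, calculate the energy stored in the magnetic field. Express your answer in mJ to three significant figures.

A = πr² = π(1.250×10^-2 m)² = 4.909×10^-4 m².
L = μ₀N²A/ℓ = (4π×10⁻⁷)(1150)²(4.909×10^-4)/(0.181) = 4.507×10^-3 H.
U = ½LI² = ½(4.507×10^-3)(7.10)² = 0.1136 J.

U ≈ 114 mJ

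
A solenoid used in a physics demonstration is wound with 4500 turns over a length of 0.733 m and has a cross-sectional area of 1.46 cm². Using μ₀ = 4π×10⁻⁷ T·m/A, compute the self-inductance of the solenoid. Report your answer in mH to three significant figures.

L ≈ 5.07 mH

A = 1.46 cm² = 1.460×10^-4 m².
For a long solenoid, L = μ₀N²A/ℓ.
L = (4π×10⁻⁷)(4500)²(1.460×10^-4)/(0.733 m) = 5.069×10^-3 H.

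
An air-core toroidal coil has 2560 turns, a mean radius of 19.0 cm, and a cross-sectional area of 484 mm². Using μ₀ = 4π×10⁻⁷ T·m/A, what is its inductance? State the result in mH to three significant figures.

For a thin toroid, L = μ₀N²A/(2πR).
L = (4π×10⁻⁷)(2560)²(4.840×10^-4) / (2π×0.19 m) = 3.339×10^-3 H.

L ≈ 3.34 mH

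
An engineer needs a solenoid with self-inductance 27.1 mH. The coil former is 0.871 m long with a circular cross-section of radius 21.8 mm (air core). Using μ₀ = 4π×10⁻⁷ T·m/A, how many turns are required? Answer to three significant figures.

N ≈ 3550 turns

A = πr² = π(2.180×10^-2 m)² = 1.493×10^-3 m².
From L = μ₀N²A/ℓ, N = √(Lℓ / (μ₀A)).
N = √[(2.710×10^-2)(0.871) / ((4π×10⁻⁷)×1.493×10^-3)] = √(1.258×10^7) ≈ 3547.0.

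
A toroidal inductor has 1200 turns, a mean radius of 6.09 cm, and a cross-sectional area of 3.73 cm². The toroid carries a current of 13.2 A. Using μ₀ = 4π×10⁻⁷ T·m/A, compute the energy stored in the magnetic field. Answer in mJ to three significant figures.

L = μ₀N²A/(2πR) = (4π×10⁻⁷)(1200)²(3.730×10^-4)/(2π×6.090×10^-2) = 1.764×10^-3 H.
U = ½LI² = ½(1.764×10^-3)(13.2)² = 0.1537 J.

U ≈ 154 mJ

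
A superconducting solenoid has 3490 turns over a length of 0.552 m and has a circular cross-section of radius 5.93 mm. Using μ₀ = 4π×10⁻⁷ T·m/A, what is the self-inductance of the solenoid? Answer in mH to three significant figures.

L ≈ 3.06 mH

A = πr² = π(5.930×10^-3 m)² = 1.1047×10^-4 m².
For a long solenoid, L = μ₀N²A/ℓ.
L = (4π×10⁻⁷)(3490)²(1.1047×10^-4)/(0.552 m) = 3.063×10^-3 H.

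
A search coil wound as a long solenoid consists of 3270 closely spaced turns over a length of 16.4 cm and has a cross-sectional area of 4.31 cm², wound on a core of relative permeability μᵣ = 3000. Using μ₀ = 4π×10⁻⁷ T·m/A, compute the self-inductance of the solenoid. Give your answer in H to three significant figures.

L ≈ 106 H

A = 4.31 cm² = 4.310×10^-4 m².
For a long solenoid, L = μ₀μᵣN²A/ℓ.
L = (4π×10⁻⁷)(3000)(3270)²(4.310×10^-4)/(0.164 m) = 105.9 H.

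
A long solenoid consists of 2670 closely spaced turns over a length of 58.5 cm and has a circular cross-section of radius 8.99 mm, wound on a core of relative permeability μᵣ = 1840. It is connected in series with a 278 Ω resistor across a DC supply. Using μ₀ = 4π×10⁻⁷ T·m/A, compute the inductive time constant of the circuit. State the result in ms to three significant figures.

A = πr² = π(8.990×10^-3 m)² = 2.539×10^-4 m².
L = μ₀μᵣN²A/ℓ = (4π×10⁻⁷)(1840)(2670)²(2.539×10^-4)/(0.585) = 7.154 H.
τ = L/R = (7.154)/(278) = 2.573×10^-2 s.

τ ≈ 25.7 ms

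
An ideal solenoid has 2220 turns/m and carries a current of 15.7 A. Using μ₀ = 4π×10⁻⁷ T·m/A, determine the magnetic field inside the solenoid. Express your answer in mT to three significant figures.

B ≈ 43.8 mT

Inside a long solenoid, B = μ₀nI.
B = (4π×10⁻⁷)(2.220×10^3 m⁻¹)(15.7 A) = 4.380×10^-2 T.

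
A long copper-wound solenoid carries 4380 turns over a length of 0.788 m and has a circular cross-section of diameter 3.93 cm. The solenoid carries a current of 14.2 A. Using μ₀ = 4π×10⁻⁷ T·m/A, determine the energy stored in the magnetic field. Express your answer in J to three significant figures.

A = π(d/2)² = π(1.965×10^-2 m)² = 1.213×10^-3 m².
L = μ₀N²A/ℓ = (4π×10⁻⁷)(4380)²(1.213×10^-3)/(0.788) = 3.711×10^-2 H.
U = ½LI² = ½(3.711×10^-2)(14.2)² = 3.742 J.

U ≈ 3.74 J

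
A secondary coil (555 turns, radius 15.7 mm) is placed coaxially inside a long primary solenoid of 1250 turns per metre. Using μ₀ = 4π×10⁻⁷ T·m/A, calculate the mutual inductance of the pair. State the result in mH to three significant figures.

The outer solenoid produces a uniform field B₁ = μ₀n₁I₁ across the inner coil,
so the flux linkage is N₂Φ = N₂B₁A₂ = μ₀n₁N₂A₂·I₁, giving M = μ₀n₁N₂A₂.
A₂ = πr² = π(1.570×10^-2 m)² = 7.744×10^-4 m².
M = (4π×10⁻⁷)(1250)(555)(7.744×10^-4) = 6.751×10^-4 H.

M ≈ 0.675 mH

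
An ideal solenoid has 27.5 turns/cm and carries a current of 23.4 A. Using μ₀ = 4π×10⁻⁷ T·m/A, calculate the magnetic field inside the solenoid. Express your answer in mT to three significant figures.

B ≈ 80.9 mT

Inside a long solenoid, B = μ₀nI.
B = (4π×10⁻⁷)(2.750×10^3 m⁻¹)(23.4 A) = 8.086×10^-2 T.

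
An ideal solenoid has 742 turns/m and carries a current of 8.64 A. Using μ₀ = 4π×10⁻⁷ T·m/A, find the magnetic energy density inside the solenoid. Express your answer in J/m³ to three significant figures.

u ≈ 25.8 J/m³

B = μ₀nI = (4π×10⁻⁷)(742)(8.64) = 8.056×10^-3 T.
u = B²/(2μ₀) = (8.056×10^-3)²/(2×4π×10⁻⁷) = 25.82 J/m³.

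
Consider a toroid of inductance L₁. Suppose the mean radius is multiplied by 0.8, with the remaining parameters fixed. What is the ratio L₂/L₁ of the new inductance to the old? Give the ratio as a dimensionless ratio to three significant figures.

L₂/L₁ = 1.25

For a toroid, L ∝ μᵣN²A/R.
L₂/L₁ = (0.8)^-1 = 1.25.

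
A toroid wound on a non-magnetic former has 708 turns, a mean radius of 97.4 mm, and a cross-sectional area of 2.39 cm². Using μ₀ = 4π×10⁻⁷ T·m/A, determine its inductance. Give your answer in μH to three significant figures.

For a thin toroid, L = μ₀N²A/(2πR).
L = (4π×10⁻⁷)(708)²(2.390×10^-4) / (2π×9.740×10^-2 m) = 2.460×10^-4 H.

L ≈ 246 μH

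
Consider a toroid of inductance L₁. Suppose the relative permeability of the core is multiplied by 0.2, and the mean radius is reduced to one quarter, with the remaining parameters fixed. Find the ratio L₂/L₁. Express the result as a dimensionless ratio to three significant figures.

For a toroid, L ∝ μᵣN²A/R.
L₂/L₁ = (0.2) × (0.25)^-1 = 0.800.

L₂/L₁ = 0.800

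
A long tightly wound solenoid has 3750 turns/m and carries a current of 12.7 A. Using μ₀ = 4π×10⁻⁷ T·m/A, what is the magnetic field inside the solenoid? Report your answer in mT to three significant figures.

B ≈ 59.8 mT

Inside a long solenoid, B = μ₀nI.
B = (4π×10⁻⁷)(3.750×10^3 m⁻¹)(12.7 A) = 5.9847×10^-2 T.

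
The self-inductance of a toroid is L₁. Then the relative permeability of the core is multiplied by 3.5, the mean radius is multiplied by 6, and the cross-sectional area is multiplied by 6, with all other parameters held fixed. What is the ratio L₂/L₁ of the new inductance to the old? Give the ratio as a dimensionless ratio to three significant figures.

For a toroid, L ∝ μᵣN²A/R.
L₂/L₁ = (3.5) × (6)^-1 × (6) = 3.50.

L₂/L₁ = 3.50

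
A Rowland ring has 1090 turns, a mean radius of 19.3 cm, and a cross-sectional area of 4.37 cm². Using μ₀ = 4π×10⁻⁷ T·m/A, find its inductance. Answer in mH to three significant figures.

L ≈ 0.538 mH

For a thin toroid, L = μ₀N²A/(2πR).
L = (4π×10⁻⁷)(1090)²(4.370×10^-4) / (2π×0.193 m) = 5.380×10^-4 H.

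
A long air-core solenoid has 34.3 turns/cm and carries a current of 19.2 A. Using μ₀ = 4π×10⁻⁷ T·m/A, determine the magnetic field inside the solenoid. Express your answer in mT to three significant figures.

Inside a long solenoid, B = μ₀nI.
B = (4π×10⁻⁷)(3.430×10^3 m⁻¹)(19.2 A) = 8.276×10^-2 T.

B ≈ 82.8 mT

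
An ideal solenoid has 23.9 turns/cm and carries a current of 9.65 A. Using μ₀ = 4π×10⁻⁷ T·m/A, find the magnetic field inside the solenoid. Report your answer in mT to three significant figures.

B ≈ 29.0 mT

Inside a long solenoid, B = μ₀nI.
B = (4π×10⁻⁷)(2.390×10^3 m⁻¹)(9.65 A) = 2.898×10^-2 T.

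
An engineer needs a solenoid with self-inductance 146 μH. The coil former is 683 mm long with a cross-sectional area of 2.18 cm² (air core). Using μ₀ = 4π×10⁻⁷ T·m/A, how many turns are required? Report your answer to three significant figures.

N ≈ 603 turns

A = 2.18 cm² = 2.180×10^-4 m².
From L = μ₀N²A/ℓ, N = √(Lℓ / (μ₀A)).
N = √[(1.460×10^-4)(0.683) / ((4π×10⁻⁷)×2.180×10^-4)] = √(3.640×10^5) ≈ 603.3.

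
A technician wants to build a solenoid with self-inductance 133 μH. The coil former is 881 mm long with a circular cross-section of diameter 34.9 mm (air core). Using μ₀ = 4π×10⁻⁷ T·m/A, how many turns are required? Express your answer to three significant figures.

A = π(d/2)² = π(1.745×10^-2 m)² = 9.566×10^-4 m².
From L = μ₀N²A/ℓ, N = √(Lℓ / (μ₀A)).
N = √[(1.330×10^-4)(0.881) / ((4π×10⁻⁷)×9.566×10^-4)] = √(9.747×10^4) ≈ 312.2.

N ≈ 312 turns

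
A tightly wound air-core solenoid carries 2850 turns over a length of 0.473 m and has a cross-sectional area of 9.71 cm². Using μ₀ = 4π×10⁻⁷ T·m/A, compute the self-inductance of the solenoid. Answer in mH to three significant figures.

A = 9.71 cm² = 9.710×10^-4 m².
For a long solenoid, L = μ₀N²A/ℓ.
L = (4π×10⁻⁷)(2850)²(9.710×10^-4)/(0.473 m) = 2.095×10^-2 H.

L ≈ 21.0 mH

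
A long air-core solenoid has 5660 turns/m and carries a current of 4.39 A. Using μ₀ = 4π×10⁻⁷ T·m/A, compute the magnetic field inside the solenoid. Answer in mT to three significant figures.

B ≈ 31.2 mT

Inside a long solenoid, B = μ₀nI.
B = (4π×10⁻⁷)(5.660×10^3 m⁻¹)(4.39 A) = 3.122×10^-2 T.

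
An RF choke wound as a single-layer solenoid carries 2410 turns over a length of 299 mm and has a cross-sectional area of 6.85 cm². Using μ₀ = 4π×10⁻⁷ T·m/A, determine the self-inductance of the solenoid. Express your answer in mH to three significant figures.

A = 6.85 cm² = 6.850×10^-4 m².
For a long solenoid, L = μ₀N²A/ℓ.
L = (4π×10⁻⁷)(2410)²(6.850×10^-4)/(0.299 m) = 1.672×10^-2 H.

L ≈ 16.7 mH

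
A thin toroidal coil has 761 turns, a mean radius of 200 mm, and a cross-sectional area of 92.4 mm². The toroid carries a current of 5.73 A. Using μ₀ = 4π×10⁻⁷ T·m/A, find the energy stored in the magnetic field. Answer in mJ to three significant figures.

L = μ₀N²A/(2πR) = (4π×10⁻⁷)(761)²(9.240×10^-5)/(2π×0.2) = 5.351×10^-5 H.
U = ½LI² = ½(5.351×10^-5)(5.73)² = 8.7846×10^-4 J.

U ≈ 0.878 mJ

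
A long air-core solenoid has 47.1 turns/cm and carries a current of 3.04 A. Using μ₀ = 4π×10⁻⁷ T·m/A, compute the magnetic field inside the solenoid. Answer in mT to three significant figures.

B ≈ 18.0 mT

Inside a long solenoid, B = μ₀nI.
B = (4π×10⁻⁷)(4.710×10^3 m⁻¹)(3.04 A) = 1.799×10^-2 T.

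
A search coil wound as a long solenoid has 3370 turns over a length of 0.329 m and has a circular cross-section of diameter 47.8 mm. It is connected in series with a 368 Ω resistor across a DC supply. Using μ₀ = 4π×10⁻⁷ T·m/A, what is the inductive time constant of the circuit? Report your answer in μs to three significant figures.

τ ≈ 212 μs

A = π(d/2)² = π(2.390×10^-2 m)² = 1.7945×10^-3 m².
L = μ₀N²A/ℓ = (4π×10⁻⁷)(3370)²(1.7945×10^-3)/(0.329) = 7.784×10^-2 H.
τ = L/R = (7.784×10^-2)/(368) = 2.115×10^-4 s.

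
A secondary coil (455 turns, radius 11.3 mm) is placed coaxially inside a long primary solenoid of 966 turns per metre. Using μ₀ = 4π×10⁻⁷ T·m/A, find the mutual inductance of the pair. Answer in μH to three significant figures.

M ≈ 222 μH

The outer solenoid produces a uniform field B₁ = μ₀n₁I₁ across the inner coil,
so the flux linkage is N₂Φ = N₂B₁A₂ = μ₀n₁N₂A₂·I₁, giving M = μ₀n₁N₂A₂.
A₂ = πr² = π(1.130×10^-2 m)² = 4.011×10^-4 m².
M = (4π×10⁻⁷)(966)(455)(4.011×10^-4) = 2.216×10^-4 H.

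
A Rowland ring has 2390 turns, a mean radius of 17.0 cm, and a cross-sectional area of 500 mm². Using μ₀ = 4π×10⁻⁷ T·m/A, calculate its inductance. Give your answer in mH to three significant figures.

For a thin toroid, L = μ₀N²A/(2πR).
L = (4π×10⁻⁷)(2390)²(5.000×10^-4) / (2π×0.17 m) = 3.360×10^-3 H.

L ≈ 3.36 mH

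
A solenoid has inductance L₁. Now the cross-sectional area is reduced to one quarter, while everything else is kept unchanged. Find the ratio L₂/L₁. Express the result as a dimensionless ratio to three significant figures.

For a solenoid, L ∝ μᵣN²A/ℓ.
L₂/L₁ = (0.25) = 0.250.

L₂/L₁ = 0.250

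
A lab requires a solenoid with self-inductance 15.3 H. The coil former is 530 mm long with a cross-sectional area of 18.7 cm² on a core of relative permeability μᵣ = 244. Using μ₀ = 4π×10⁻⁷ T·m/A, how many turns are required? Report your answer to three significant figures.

A = 18.7 cm² = 1.870×10^-3 m².
From L = μ₀μᵣN²A/ℓ, N = √(Lℓ / (μ₀μᵣA)).
N = √[(15.3)(0.53) / ((4π×10⁻⁷)(244)×1.870×10^-3)] = √(1.414×10^7) ≈ 3760.7.

N ≈ 3760 turns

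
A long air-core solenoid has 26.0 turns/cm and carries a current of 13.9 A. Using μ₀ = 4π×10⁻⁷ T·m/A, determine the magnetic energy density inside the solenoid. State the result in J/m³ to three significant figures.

u ≈ 821 J/m³

B = μ₀nI = (4π×10⁻⁷)(2.600×10^3)(13.9) = 4.541×10^-2 T.
u = B²/(2μ₀) = (4.541×10^-2)²/(2×4π×10⁻⁷) = 820.6 J/m³.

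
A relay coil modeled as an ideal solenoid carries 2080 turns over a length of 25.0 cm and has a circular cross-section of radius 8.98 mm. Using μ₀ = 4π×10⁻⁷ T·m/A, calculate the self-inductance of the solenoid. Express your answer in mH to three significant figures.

L ≈ 5.51 mH

A = πr² = π(8.980×10^-3 m)² = 2.533×10^-4 m².
For a long solenoid, L = μ₀N²A/ℓ.
L = (4π×10⁻⁷)(2080)²(2.533×10^-4)/(0.25 m) = 5.509×10^-3 H.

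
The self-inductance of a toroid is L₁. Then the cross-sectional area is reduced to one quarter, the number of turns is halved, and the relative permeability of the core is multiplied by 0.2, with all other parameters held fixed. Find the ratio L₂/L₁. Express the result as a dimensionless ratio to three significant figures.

For a toroid, L ∝ μᵣN²A/R.
L₂/L₁ = (0.25) × (0.5)^2 × (0.2) = 0.0125.

L₂/L₁ = 0.0125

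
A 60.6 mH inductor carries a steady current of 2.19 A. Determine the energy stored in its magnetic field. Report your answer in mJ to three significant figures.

Stored magnetic energy: U = ½LI².
U = ½(6.060×10^-2 H)(2.19 A)² = 0.1453 J.

U ≈ 145 mJ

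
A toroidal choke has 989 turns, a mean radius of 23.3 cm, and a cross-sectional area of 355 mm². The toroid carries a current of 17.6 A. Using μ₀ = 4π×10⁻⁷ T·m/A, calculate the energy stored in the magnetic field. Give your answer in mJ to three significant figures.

U ≈ 46.2 mJ

L = μ₀N²A/(2πR) = (4π×10⁻⁷)(989)²(3.550×10^-4)/(2π×0.233) = 2.981×10^-4 H.
U = ½LI² = ½(2.981×10^-4)(17.6)² = 4.616×10^-2 J.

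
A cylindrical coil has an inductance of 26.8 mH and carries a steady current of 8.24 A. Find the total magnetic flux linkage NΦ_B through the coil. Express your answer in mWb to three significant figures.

NΦ_B ≈ 221 mWb

From L = NΦ_B/I, the flux linkage is NΦ_B = LI.
NΦ_B = (2.680×10^-2 H)(8.24 A) = 0.2208 Wb.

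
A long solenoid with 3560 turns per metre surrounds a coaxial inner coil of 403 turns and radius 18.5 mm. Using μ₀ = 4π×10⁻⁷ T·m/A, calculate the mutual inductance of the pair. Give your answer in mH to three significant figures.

M ≈ 1.94 mH

The outer solenoid produces a uniform field B₁ = μ₀n₁I₁ across the inner coil,
so the flux linkage is N₂Φ = N₂B₁A₂ = μ₀n₁N₂A₂·I₁, giving M = μ₀n₁N₂A₂.
A₂ = πr² = π(1.850×10^-2 m)² = 1.075×10^-3 m².
M = (4π×10⁻⁷)(3560)(403)(1.075×10^-3) = 1.938×10^-3 H.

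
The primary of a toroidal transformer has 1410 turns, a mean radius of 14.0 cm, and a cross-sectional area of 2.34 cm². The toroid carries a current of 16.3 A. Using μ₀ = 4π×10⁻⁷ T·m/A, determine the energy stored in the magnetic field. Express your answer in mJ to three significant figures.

L = μ₀N²A/(2πR) = (4π×10⁻⁷)(1410)²(2.340×10^-4)/(2π×0.14) = 6.646×10^-4 H.
U = ½LI² = ½(6.646×10^-4)(16.3)² = 8.829×10^-2 J.

U ≈ 88.3 mJ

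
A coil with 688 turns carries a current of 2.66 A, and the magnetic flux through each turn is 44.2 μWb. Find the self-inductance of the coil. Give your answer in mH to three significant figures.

Self-inductance is defined by L = NΦ_B/I (flux linkage over current).
L = (688)(4.420×10^-5 Wb)/(2.66 A) = 1.143×10^-2 H.

L ≈ 11.4 mH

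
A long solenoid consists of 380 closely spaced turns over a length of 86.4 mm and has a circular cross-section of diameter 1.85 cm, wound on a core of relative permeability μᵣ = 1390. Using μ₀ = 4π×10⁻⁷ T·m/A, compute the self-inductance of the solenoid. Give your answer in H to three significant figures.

L ≈ 0.785 H

A = π(d/2)² = π(9.250×10^-3 m)² = 2.688×10^-4 m².
For a long solenoid, L = μ₀μᵣN²A/ℓ.
L = (4π×10⁻⁷)(1390)(380)²(2.688×10^-4)/(8.640×10^-2 m) = 0.7847 H.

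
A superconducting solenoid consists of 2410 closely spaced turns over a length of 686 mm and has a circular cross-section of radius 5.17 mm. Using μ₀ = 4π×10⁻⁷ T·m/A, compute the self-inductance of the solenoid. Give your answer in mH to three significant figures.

A = πr² = π(5.170×10^-3 m)² = 8.397×10^-5 m².
For a long solenoid, L = μ₀N²A/ℓ.
L = (4π×10⁻⁷)(2410)²(8.397×10^-5)/(0.686 m) = 8.934×10^-4 H.

L ≈ 0.893 mH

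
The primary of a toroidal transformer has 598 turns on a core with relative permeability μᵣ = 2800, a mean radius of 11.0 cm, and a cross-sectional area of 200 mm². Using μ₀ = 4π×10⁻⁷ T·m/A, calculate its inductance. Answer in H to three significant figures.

For a thin toroid, L = μ₀μᵣN²A/(2πR).
L = (4π×10⁻⁷)(2800)(598)²(2.000×10^-4) / (2π×0.11 m) = 0.3641 H.

L ≈ 0.364 H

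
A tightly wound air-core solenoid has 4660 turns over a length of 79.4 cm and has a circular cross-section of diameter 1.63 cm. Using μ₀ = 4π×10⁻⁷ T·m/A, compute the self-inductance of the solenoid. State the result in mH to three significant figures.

L ≈ 7.17 mH

A = π(d/2)² = π(8.150×10^-3 m)² = 2.087×10^-4 m².
For a long solenoid, L = μ₀N²A/ℓ.
L = (4π×10⁻⁷)(4660)²(2.087×10^-4)/(0.794 m) = 7.172×10^-3 H.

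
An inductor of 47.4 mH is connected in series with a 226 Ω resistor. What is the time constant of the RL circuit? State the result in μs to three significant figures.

τ = L/R = (4.740×10^-2 H)/(226 Ω) = 2.097×10^-4 s.

τ ≈ 210 μs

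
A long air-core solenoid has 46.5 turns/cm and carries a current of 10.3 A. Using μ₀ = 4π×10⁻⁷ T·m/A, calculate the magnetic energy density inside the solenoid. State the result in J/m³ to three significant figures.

u ≈ 1440 J/m³

B = μ₀nI = (4π×10⁻⁷)(4.650×10^3)(10.3) = 6.019×10^-2 T.
u = B²/(2μ₀) = (6.019×10^-2)²/(2×4π×10⁻⁷) = 1.441×10^3 J/m³.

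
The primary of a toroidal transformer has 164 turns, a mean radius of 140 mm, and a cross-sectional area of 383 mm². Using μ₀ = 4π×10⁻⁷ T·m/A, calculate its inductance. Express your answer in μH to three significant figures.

L ≈ 14.7 μH

For a thin toroid, L = μ₀N²A/(2πR).
L = (4π×10⁻⁷)(164)²(3.830×10^-4) / (2π×0.14 m) = 1.472×10^-5 H.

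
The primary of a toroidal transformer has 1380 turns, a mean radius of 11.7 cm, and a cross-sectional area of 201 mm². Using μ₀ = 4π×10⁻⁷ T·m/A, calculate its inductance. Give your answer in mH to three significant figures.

For a thin toroid, L = μ₀N²A/(2πR).
L = (4π×10⁻⁷)(1380)²(2.010×10^-4) / (2π×0.117 m) = 6.543×10^-4 H.

L ≈ 0.654 mH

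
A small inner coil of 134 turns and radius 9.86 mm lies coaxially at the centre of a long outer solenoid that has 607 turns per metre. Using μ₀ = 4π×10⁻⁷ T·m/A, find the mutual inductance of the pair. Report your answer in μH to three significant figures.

M ≈ 31.2 μH

The outer solenoid produces a uniform field B₁ = μ₀n₁I₁ across the inner coil,
so the flux linkage is N₂Φ = N₂B₁A₂ = μ₀n₁N₂A₂·I₁, giving M = μ₀n₁N₂A₂.
A₂ = πr² = π(9.860×10^-3 m)² = 3.054×10^-4 m².
M = (4π×10⁻⁷)(607)(134)(3.054×10^-4) = 3.122×10^-5 H.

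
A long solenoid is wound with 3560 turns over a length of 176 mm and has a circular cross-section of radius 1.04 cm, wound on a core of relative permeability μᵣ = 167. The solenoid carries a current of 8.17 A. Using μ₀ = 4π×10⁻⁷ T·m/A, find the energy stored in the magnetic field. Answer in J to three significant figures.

A = πr² = π(1.040×10^-2 m)² = 3.398×10^-4 m².
L = μ₀μᵣN²A/ℓ = (4π×10⁻⁷)(167)(3560)²(3.398×10^-4)/(0.176) = 5.1349 H.
U = ½LI² = ½(5.1349)(8.17)² = 171.4 J.

U ≈ 171 J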